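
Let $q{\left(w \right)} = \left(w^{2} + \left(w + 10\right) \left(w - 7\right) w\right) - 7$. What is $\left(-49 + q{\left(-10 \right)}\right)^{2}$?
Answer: $1936$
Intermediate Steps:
$q{\left(w \right)} = -7 + w^{2} + w \left(-7 + w\right) \left(10 + w\right)$ ($q{\left(w \right)} = \left(w^{2} + \left(10 + w\right) \left(-7 + w\right) w\right) - 7 = \left(w^{2} + \left(-7 + w\right) \left(10 + w\right) w\right) - 7 = \left(w^{2} + w \left(-7 + w\right) \left(10 + w\right)\right) - 7 = -7 + w^{2} + w \left(-7 + w\right) \left(10 + w\right)$)
$\left(-49 + q{\left(-10 \right)}\right)^{2} = \left(-49 + \left(-7 + \left(-10\right)^{3} - -700 + 4 \left(-10\right)^{2}\right)\right)^{2} = \left(-49 + \left(-7 - 1000 + 700 + 4 \cdot 100\right)\right)^{2} = \left(-49 + \left(-7 - 1000 + 700 + 400\right)\right)^{2} = \left(-49 + 93\right)^{2} = 44^{2} = 1936$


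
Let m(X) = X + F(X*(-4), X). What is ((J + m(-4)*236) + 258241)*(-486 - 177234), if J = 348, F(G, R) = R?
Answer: -45620901720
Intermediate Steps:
m(X) = 2*X (m(X) = X + X = 2*X)
((J + m(-4)*236) + 258241)*(-486 - 177234) = ((348 + (2*(-4))*236) + 258241)*(-486 - 177234) = ((348 - 8*236) + 258241)*(-177720) = ((348 - 1888) + 258241)*(-177720) = (-1540 + 258241)*(-177720) = 256701*(-177720) = -45620901720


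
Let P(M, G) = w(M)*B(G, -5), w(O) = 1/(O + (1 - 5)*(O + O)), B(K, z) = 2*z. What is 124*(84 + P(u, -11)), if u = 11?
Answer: 803272/77 ≈ 10432.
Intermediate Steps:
w(O) = -1/(7*O) (w(O) = 1/(O - 8*O) = 1/(-7*O) = -1/(7*O))
P(M, G) = 10/(7*M) (P(M, G) = (-1/(7*M))*(2*(-5)) = -1/(7*M)*(-10) = 10/(7*M))
124*(84 + P(u, -11)) = 124*(84 + (10/7)/11) = 124*(84 + (10/7)*(1/11)) = 124*(84 + 10/77) = 124*(6478/77) = 803272/77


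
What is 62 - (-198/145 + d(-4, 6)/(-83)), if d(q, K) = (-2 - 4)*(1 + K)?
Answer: 756514/12035 ≈ 62.859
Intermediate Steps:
d(q, K) = -6 - 6*K (d(q, K) = -6*(1 + K) = -6 - 6*K)
62 - (-198/145 + d(-4, 6)/(-83)) = 62 - (-198/145 + (-6 - 6*6)/(-83)) = 62 - (-198*1/145 + (-6 - 36)*(-1/83)) = 62 - (-198/145 - 42*(-1/83)) = 62 - (-198/145 + 42/83) = 62 - 1*(-10344/12035) = 62 + 10344/12035 = 756514/12035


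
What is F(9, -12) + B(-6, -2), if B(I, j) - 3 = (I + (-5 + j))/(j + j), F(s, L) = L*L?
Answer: 601/4 ≈ 150.25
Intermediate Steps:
F(s, L) = L²
B(I, j) = 3 + (-5 + I + j)/(2*j) (B(I, j) = 3 + (I + (-5 + j))/(j + j) = 3 + (-5 + I + j)/((2*j)) = 3 + (-5 + I + j)*(1/(2*j)) = 3 + (-5 + I + j)/(2*j))
F(9, -12) + B(-6, -2) = (-12)² + (½)*(-5 - 6 + 7*(-2))/(-2) = 144 + (½)*(-½)*(-5 - 6 - 14) = 144 + (½)*(-½)*(-25) = 144 + 25/4 = 601/4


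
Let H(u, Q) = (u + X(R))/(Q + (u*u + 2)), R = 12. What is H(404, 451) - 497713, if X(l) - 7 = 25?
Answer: -81460188561/163669 ≈ -4.9771e+5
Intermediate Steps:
X(l) = 32 (X(l) = 7 + 25 = 32)
H(u, Q) = (32 + u)/(2 + Q + u²) (H(u, Q) = (u + 32)/(Q + (u*u + 2)) = (32 + u)/(Q + (u² + 2)) = (32 + u)/(Q + (2 + u²)) = (32 + u)/(2 + Q + u²))
H(404, 451) - 497713 = (32 + 404)/(2 + 451 + 404²) - 497713 = 436/(2 + 451 + 163216) - 497713 = 436/163669 - 497713 = -81460188561/163669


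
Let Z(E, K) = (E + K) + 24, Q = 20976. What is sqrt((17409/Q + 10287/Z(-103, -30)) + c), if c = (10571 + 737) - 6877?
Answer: sqrt(157460169506303)/190532 ≈ 65.859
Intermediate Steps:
Z(E, K) = 24 + E + K
c = 4431 (c = 11308 - 6877 = 4431)
sqrt((17409/Q + 10287/Z(-103, -30)) + c) = sqrt((17409/20976 + 10287/(24 - 103 - 30)) + 4431) = sqrt((17409*(1/20976) + 10287/(-109)) + 4431) = sqrt((5803/6992 + 10287*(-1/109)) + 4431) = sqrt((5803/6992 - 10287/109) + 4431) = sqrt(-71294177/762128 + 4431) = sqrt(3305694991/762128) = sqrt(157460169506303)/190532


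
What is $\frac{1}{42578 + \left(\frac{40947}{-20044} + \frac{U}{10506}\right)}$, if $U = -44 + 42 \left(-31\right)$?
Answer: $\frac{105291132}{4482857234093} \approx 2.3487 \cdot 10^{-5}$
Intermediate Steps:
$U = -1346$ ($U = -44 - 1302 = -1346$)
$\frac{1}{42578 + \left(\frac{40947}{-20044} + \frac{U}{10506}\right)} = \frac{1}{42578 + \left(\frac{40947}{-20044} - \frac{1346}{10506}\right)} = \frac{1}{42578 + \left(40947 \left(- \frac{1}{20044}\right) - \frac{673}{5253}\right)} = \frac{1}{42578 - \frac{228584203}{105291132}} = \frac{1}{\frac{4482857234093}{105291132}} = \frac{105291132}{4482857234093}$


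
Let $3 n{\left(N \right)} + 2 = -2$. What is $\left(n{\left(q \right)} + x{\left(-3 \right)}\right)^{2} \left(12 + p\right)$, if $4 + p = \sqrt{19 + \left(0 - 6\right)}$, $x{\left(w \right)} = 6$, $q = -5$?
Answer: $\frac{1568}{9} + \frac{196 \sqrt{13}}{9} \approx 252.74$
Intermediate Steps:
$n{\left(N \right)} = - \frac{4}{3}$ ($n{\left(N \right)} = - \frac{2}{3} + \frac{1}{3} \left(-2\right) = - \frac{2}{3} - \frac{2}{3} = - \frac{4}{3}$)
$p = -4 + \sqrt{13}$ ($p = -4 + \sqrt{19 + \left(0 - 6\right)} = -4 + \sqrt{19 - 6} = -4 + \sqrt{13} \approx -0.39445$)
$\left(n{\left(q \right)} + x{\left(-3 \right)}\right)^{2} \left(12 + p\right) = \left(- \frac{4}{3} + 6\right)^{2} \left(12 - \left(4 - \sqrt{13}\right)\right) = \left(\frac{14}{3}\right)^{2} \left(8 + \sqrt{13}\right) = \frac{196 \left(8 + \sqrt{13}\right)}{9} = \frac{1568}{9} + \frac{196 \sqrt{13}}{9}$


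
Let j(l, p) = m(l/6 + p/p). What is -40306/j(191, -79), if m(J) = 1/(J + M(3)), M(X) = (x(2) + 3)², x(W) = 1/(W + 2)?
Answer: -41978699/24 ≈ -1.7491e+6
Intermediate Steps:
x(W) = 1/(2 + W)
M(X) = 169/16 (M(X) = (1/(2 + 2) + 3)² = (1/4 + 3)² = (¼ + 3)² = (13/4)² = 169/16)
m(J) = 1/(169/16 + J) (m(J) = 1/(J + 169/16) = 1/(169/16 + J))
j(l, p) = 16/(185 + 8*l/3) (j(l, p) = 16/(169 + 16*(l/6 + p/p)) = 16/(169 + 16*(l*(⅙) + 1)) = 16/(169 + 16*(l/6 + 1)) = 16/(169 + 16*(1 + l/6)) = 16/(169 + (16 + 8*l/3)) = 16/(185 + 8*l/3))
-40306/j(191, -79) = -40306/(48/(555 + 8*191)) = -40306/(48/(555 + 1528)) = -40306/(48/2083) = -40306/(48*(1/2083)) = -40306/48/2083 = -40306*2083/48 = -41978699/24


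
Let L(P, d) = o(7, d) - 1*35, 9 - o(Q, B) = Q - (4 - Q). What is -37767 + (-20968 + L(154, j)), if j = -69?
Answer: -58771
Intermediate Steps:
o(Q, B) = 13 - 2*Q (o(Q, B) = 9 - (Q - (4 - Q)) = 9 - (Q + (-4 + Q)) = 9 - (-4 + 2*Q) = 9 + (4 - 2*Q) = 13 - 2*Q)
L(P, d) = -36 (L(P, d) = (13 - 2*7) - 1*35 = (13 - 14) - 35 = -1 - 35 = -36)
-37767 + (-20968 + L(154, j)) = -37767 + (-20968 - 36) = -37767 - 21004 = -58771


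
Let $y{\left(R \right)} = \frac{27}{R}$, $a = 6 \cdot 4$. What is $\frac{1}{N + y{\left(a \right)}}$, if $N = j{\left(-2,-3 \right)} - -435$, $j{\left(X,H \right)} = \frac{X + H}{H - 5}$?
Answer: $\frac{4}{1747} \approx 0.0022896$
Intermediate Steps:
$j{\left(X,H \right)} = \frac{H + X}{-5 + H}$
$a = 24$
$N = \frac{3485}{8}$ ($N = \frac{-3 - 2}{-5 - 3} - -435 = \frac{1}{-8} \left(-5\right) + 435 = \left(- \frac{1}{8}\right) \left(-5\right) + 435 = \frac{5}{8} + 435 = \frac{3485}{8} \approx 435.63$)
$\frac{1}{N + y{\left(a \right)}} = \frac{1}{\frac{3485}{8} + \frac{27}{24}} = \frac{1}{\frac{3485}{8} + 27 \cdot \frac{1}{24}} = \frac{1}{\frac{3485}{8} + \frac{9}{8}} = \frac{1}{\frac{1747}{4}} = \frac{4}{1747}$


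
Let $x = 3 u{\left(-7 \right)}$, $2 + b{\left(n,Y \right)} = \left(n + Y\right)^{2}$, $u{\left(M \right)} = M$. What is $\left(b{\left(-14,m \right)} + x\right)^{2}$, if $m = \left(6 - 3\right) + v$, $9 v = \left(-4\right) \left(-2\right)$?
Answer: $\frac{41190724}{6561} \approx 6278.1$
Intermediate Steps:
$v = \frac{8}{9}$ ($v = \frac{\left(-4\right) \left(-2\right)}{9} = \frac{1}{9} \cdot 8 = \frac{8}{9} \approx 0.88889$)
$m = \frac{35}{9}$ ($m = \left(6 - 3\right) + \frac{8}{9} = 3 + \frac{8}{9} = \frac{35}{9} \approx 3.8889$)
$b{\left(n,Y \right)} = -2 + \left(Y + n\right)^{2}$ ($b{\left(n,Y \right)} = -2 + \left(n + Y\right)^{2} = -2 + \left(Y + n\right)^{2}$)
$x = -21$ ($x = 3 \left(-7\right) = -21$)
$\left(b{\left(-14,m \right)} + x\right)^{2} = \left(\left(-2 + \left(\frac{35}{9} - 14\right)^{2}\right) - 21\right)^{2} = \left(\left(-2 + \left(- \frac{91}{9}\right)^{2}\right) - 21\right)^{2} = \left(\left(-2 + \frac{8281}{81}\right) - 21\right)^{2} = \left(\frac{8119}{81} - 21\right)^{2} = \left(\frac{6418}{81}\right)^{2} = \frac{41190724}{6561}$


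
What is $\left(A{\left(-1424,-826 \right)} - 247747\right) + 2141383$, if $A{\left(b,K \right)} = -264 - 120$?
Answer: $1893252$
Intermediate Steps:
$A{\left(b,K \right)} = -384$
$\left(A{\left(-1424,-826 \right)} - 247747\right) + 2141383 = \left(-384 - 247747\right) + 2141383 = -248131 + 2141383 = 1893252$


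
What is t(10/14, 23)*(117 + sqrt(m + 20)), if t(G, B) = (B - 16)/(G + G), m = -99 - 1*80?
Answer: 5733/10 + 49*I*sqrt(159)/10 ≈ 573.3 + 61.787*I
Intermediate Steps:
m = -179 (m = -99 - 80 = -179)
t(G, B) = (-16 + B)/(2*G) (t(G, B) = (-16 + B)/((2*G)) = (-16 + B)*(1/(2*G)) = (-16 + B)/(2*G))
t(10/14, 23)*(117 + sqrt(m + 20)) = ((-16 + 23)/(2*((10/14))))*(117 + sqrt(-179 + 20)) = ((1/2)*7/(10*(1/14)))*(117 + sqrt(-159)) = ((1/2)*7/(5/7))*(117 + I*sqrt(159)) = ((1/2)*(7/5)*7)*(117 + I*sqrt(159)) = 49*(117 + I*sqrt(159))/10 = 5733/10 + 49*I*sqrt(159)/10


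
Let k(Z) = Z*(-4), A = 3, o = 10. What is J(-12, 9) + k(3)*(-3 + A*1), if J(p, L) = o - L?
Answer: 1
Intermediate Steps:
J(p, L) = 10 - L
k(Z) = -4*Z
J(-12, 9) + k(3)*(-3 + A*1) = (10 - 1*9) + (-4*3)*(-3 + 3*1) = (10 - 9) - 12*(-3 + 3) = 1 - 12*0 = 1 + 0 = 1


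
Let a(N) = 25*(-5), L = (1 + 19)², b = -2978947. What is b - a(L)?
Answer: -2978822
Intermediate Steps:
L = 400 (L = 20² = 400)
a(N) = -125
b - a(L) = -2978947 - 1*(-125) = -2978947 + 125 = -2978822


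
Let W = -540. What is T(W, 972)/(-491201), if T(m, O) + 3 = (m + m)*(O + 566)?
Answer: 1661043/491201 ≈ 3.3816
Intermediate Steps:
T(m, O) = -3 + 2*m*(566 + O) (T(m, O) = -3 + (m + m)*(O + 566) = -3 + (2*m)*(566 + O) = -3 + 2*m*(566 + O))
T(W, 972)/(-491201) = (-3 + 1132*(-540) + 2*972*(-540))/(-491201) = (-3 - 611280 - 1049760)*(-1/491201) = -1661043*(-1/491201) = 1661043/491201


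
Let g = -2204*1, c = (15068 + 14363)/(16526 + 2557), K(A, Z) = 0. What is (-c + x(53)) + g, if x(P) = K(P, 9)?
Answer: -42088363/19083 ≈ -2205.5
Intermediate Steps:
x(P) = 0
c = 29431/19083 ≈ 1.5423
g = -2204
(-c + x(53)) + g = (-1*29431/19083 + 0) - 2204 = (-29431/19083 + 0) - 2204 = -29431/19083 - 2204 = -42088363/19083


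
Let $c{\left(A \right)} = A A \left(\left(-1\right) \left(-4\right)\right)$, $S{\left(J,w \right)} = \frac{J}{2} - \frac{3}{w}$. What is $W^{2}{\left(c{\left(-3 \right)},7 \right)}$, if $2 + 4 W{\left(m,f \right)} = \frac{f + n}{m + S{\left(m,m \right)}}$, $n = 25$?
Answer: $\frac{207025}{1674436} \approx 0.12364$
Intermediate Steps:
$S{\left(J,w \right)} = \frac{J}{2} - \frac{3}{w}$ ($S{\left(J,w \right)} = J \frac{1}{2} - \frac{3}{w} = \frac{J}{2} - \frac{3}{w}$)
$c{\left(A \right)} = 4 A^{2}$ ($c{\left(A \right)} = A^{2} \cdot 4 = 4 A^{2}$)
$W{\left(m,f \right)} = - \frac{1}{2} + \frac{25 + f}{4 \left(- \frac{3}{m} + \frac{3 m}{2}\right)}$ ($W{\left(m,f \right)} = - \frac{1}{2} + \frac{\left(f + 25\right) \frac{1}{m + \left(\frac{m}{2} - \frac{3}{m}\right)}}{4} = - \frac{1}{2} + \frac{\left(25 + f\right) \frac{1}{- \frac{3}{m} + \frac{3 m}{2}}}{4} = - \frac{1}{2} + \frac{\frac{1}{- \frac{3}{m} + \frac{3 m}{2}} \left(25 + f\right)}{4} = - \frac{1}{2} + \frac{25 + f}{4 \left(- \frac{3}{m} + \frac{3 m}{2}\right)}$)
$W^{2}{\left(c{\left(-3 \right)},7 \right)} = \left(\frac{6 - \left(4 \left(-3\right)^{2}\right)^{2} + 4 \left(-3\right)^{2} \left(25 + 7 - 2 \cdot 4 \left(-3\right)^{2}\right)}{6 \left(-2 + \left(4 \left(-3\right)^{2}\right)^{2}\right)}\right)^{2} = \left(\frac{6 - \left(4 \cdot 9\right)^{2} + 4 \cdot 9 \left(25 + 7 - 2 \cdot 4 \cdot 9\right)}{6 \left(-2 + \left(4 \cdot 9\right)^{2}\right)}\right)^{2} = \left(\frac{6 - 36^{2} + 36 \left(25 + 7 - 72\right)}{6 \left(-2 + 36^{2}\right)}\right)^{2} = \left(\frac{6 - 1296 + 36 \left(25 + 7 - 72\right)}{6 \left(-2 + 1296\right)}\right)^{2} = \left(\frac{6 - 1296 + 36 \left(-40\right)}{6 \cdot 1294}\right)^{2} = \left(\frac{1}{6} \cdot \frac{1}{1294} \left(6 - 1296 - 1440\right)\right)^{2} = \left(\frac{1}{6} \cdot \frac{1}{1294} \left(-2730\right)\right)^{2} = \left(- \frac{455}{1294}\right)^{2} = \frac{207025}{1674436}$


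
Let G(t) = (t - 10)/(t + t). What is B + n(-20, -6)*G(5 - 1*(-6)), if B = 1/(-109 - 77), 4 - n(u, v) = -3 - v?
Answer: 41/1023 ≈ 0.040078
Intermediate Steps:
n(u, v) = 7 + v (n(u, v) = 4 - (-3 - v) = 4 + (3 + v) = 7 + v)
G(t) = (-10 + t)/(2*t) (G(t) = (-10 + t)/((2*t)) = (-10 + t)*(1/(2*t)) = (-10 + t)/(2*t))
B = -1/186 (B = 1/(-186) = -1/186 ≈ -0.0053763)
B + n(-20, -6)*G(5 - 1*(-6)) = -1/186 + (7 - 6)*((-10 + (5 - 1*(-6)))/(2*(5 - 1*(-6)))) = -1/186 + 1*((-10 + (5 + 6))/(2*(5 + 6))) = -1/186 + 1*((½)*(-10 + 11)/11) = -1/186 + 1*((½)*(1/11)*1) = -1/186 + 1*(1/22) = -1/186 + 1/22 = 41/1023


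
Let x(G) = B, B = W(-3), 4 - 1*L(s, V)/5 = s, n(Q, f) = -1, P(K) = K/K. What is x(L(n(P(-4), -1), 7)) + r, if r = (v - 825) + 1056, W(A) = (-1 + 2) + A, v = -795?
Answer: -566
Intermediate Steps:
P(K) = 1
L(s, V) = 20 - 5*s
W(A) = 1 + A
r = -564 (r = (-795 - 825) + 1056 = -1620 + 1056 = -564)
B = -2 (B = 1 - 3 = -2)
x(G) = -2
x(L(n(P(-4), -1), 7)) + r = -2 - 564 = -566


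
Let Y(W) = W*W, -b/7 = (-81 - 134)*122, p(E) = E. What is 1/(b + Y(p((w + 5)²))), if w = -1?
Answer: 1/183866 ≈ 5.4387e-6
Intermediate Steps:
b = 183610 (b = -7*(-81 - 134)*122 = -(-1505)*122 = -7*(-26230) = 183610)
Y(W) = W²
1/(b + Y(p((w + 5)²))) = 1/(183610 + ((-1 + 5)²)²) = 1/(183610 + (4²)²) = 1/(183610 + 16²) = 1/(183610 + 256) = 1/183866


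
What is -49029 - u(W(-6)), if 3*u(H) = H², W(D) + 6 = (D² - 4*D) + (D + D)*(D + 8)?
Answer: -49329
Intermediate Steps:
W(D) = -6 + D² - 4*D + 2*D*(8 + D) (W(D) = -6 + ((D² - 4*D) + (D + D)*(D + 8)) = -6 + ((D² - 4*D) + (2*D)*(8 + D)) = -6 + ((D² - 4*D) + 2*D*(8 + D)) = -6 + (D² - 4*D + 2*D*(8 + D)) = -6 + D² - 4*D + 2*D*(8 + D))
u(H) = H²/3
-49029 - u(W(-6)) = -49029 - (-6 + 3*(-6)² + 12*(-6))²/3 = -49029 - (-6 + 3*36 - 72)²/3 = -49029 - (-6 + 108 - 72)²/3 = -49029 - 30²/3 = -49029 - 900/3 = -49029 - 1*300 = -49029 - 300 = -49329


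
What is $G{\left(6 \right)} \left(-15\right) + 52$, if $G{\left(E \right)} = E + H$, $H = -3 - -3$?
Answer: $-38$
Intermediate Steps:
$H = 0$ ($H = -3 + 3 = 0$)
$G{\left(E \right)} = E$ ($G{\left(E \right)} = E + 0 = E$)
$G{\left(6 \right)} \left(-15\right) + 52 = 6 \left(-15\right) + 52 = -90 + 52 = -38$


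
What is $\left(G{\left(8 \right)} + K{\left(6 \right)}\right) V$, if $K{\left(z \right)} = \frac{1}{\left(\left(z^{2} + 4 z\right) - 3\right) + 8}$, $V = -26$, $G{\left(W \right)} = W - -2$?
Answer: $- \frac{1302}{5} \approx -260.4$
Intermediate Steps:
$G{\left(W \right)} = 2 + W$ ($G{\left(W \right)} = W + 2 = 2 + W$)
$K{\left(z \right)} = \frac{1}{5 + z^{2} + 4 z}$ ($K{\left(z \right)} = \frac{1}{\left(-3 + z^{2} + 4 z\right) + 8} = \frac{1}{5 + z^{2} + 4 z}$)
$\left(G{\left(8 \right)} + K{\left(6 \right)}\right) V = \left(\left(2 + 8\right) + \frac{1}{5 + 6^{2} + 4 \cdot 6}\right) \left(-26\right) = \left(10 + \frac{1}{5 + 36 + 24}\right) \left(-26\right) = \left(10 + \frac{1}{65}\right) \left(-26\right) = \frac{651}{65} \left(-26\right) = - \frac{1302}{5}$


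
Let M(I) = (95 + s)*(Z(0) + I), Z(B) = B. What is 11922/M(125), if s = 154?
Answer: 3974/10375 ≈ 0.38304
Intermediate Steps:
M(I) = 249*I (M(I) = (95 + 154)*(0 + I) = 249*I)
11922/M(125) = 11922/((249*125)) = 11922/31125 = 11922*(1/31125) = 3974/10375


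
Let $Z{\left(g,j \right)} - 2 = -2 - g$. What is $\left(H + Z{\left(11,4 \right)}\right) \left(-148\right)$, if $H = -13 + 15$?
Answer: $1332$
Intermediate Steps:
$Z{\left(g,j \right)} = - g$ ($Z{\left(g,j \right)} = 2 - \left(2 + g\right) = - g$)
$H = 2$
$\left(H + Z{\left(11,4 \right)}\right) \left(-148\right) = \left(2 - 11\right) \left(-148\right) = \left(-9\right) \left(-148\right) = 1332$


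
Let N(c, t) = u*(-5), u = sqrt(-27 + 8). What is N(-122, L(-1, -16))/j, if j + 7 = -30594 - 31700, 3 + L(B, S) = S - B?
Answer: 5*I*sqrt(19)/62301 ≈ 0.00034983*I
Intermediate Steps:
L(B, S) = -3 + S - B (L(B, S) = -3 + (S - B) = -3 + S - B)
u = I*sqrt(19) (u = sqrt(-19) = I*sqrt(19) ≈ 4.3589*I)
j = -62301 (j = -7 + (-30594 - 31700) = -7 - 62294 = -62301)
N(c, t) = -5*I*sqrt(19) (N(c, t) = (I*sqrt(19))*(-5) = -5*I*sqrt(19))
N(-122, L(-1, -16))/j = -5*I*sqrt(19)/(-62301) = -5*I*sqrt(19)*(-1/62301) = 5*I*sqrt(19)/62301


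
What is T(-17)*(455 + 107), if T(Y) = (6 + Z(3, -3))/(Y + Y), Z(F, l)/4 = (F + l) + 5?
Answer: -7306/17 ≈ -429.76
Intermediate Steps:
Z(F, l) = 20 + 4*F + 4*l (Z(F, l) = 4*((F + l) + 5) = 4*(5 + F + l) = 20 + 4*F + 4*l)
T(Y) = 13/Y (T(Y) = (6 + (20 + 4*3 + 4*(-3)))/(Y + Y) = (6 + (20 + 12 - 12))/((2*Y)) = (6 + 20)*(1/(2*Y)) = 26*(1/(2*Y)) = 13/Y)
T(-17)*(455 + 107) = (13/(-17))*(455 + 107) = (13*(-1/17))*562 = -13/17*562 = -7306/17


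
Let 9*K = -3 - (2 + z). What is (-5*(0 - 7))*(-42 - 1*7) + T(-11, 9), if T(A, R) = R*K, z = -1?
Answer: -1719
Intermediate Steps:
K = -4/9 (K = (-3 - (2 - 1))/9 = (-3 - 1*1)/9 = (-3 - 1)/9 = (⅑)*(-4) = -4/9 ≈ -0.44444)
T(A, R) = -4*R/9 (T(A, R) = R*(-4/9) = -4*R/9)
(-5*(0 - 7))*(-42 - 1*7) + T(-11, 9) = (-5*(0 - 7))*(-42 - 1*7) - 4/9*9 = (-5*(-7))*(-42 - 7) - 4 = 35*(-49) - 4 = -1715 - 4 = -1719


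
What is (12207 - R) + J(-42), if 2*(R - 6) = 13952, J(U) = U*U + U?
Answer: 6947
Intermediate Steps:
J(U) = U + U**2 (J(U) = U**2 + U = U + U**2)
R = 6982 (R = 6 + (1/2)*13952 = 6 + 6976 = 6982)
(12207 - R) + J(-42) = (12207 - 1*6982) - 42*(1 - 42) = (12207 - 6982) - 42*(-41) = 5225 + 1722 = 6947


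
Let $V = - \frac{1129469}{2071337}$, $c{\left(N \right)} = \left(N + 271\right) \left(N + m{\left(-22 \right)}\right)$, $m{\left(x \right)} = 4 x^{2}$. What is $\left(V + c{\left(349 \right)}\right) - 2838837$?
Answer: $- \frac{2945726116638}{2071337} \approx -1.4221 \cdot 10^{6}$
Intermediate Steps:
$c{\left(N \right)} = \left(271 + N\right) \left(1936 + N\right)$ ($c{\left(N \right)} = \left(N + 271\right) \left(N + 4 \left(-22\right)^{2}\right) = \left(271 + N\right) \left(N + 4 \cdot 484\right) = \left(271 + N\right) \left(N + 1936\right) = \left(271 + N\right) \left(1936 + N\right)$)
$V = - \frac{1129469}{2071337}$ ($V = \left(-1129469\right) \frac{1}{2071337} = - \frac{1129469}{2071337} \approx -0.54529$)
$\left(V + c{\left(349 \right)}\right) - 2838837 = \left(- \frac{1129469}{2071337} + \left(524656 + 349^{2} + 2207 \cdot 349\right)\right) - 2838837 = \left(- \frac{1129469}{2071337} + \left(524656 + 121801 + 770243\right)\right) - 2838837 = \left(- \frac{1129469}{2071337} + 1416700\right) - 2838837 = \frac{2934461998431}{2071337} - 2838837 = - \frac{2945726116638}{2071337}$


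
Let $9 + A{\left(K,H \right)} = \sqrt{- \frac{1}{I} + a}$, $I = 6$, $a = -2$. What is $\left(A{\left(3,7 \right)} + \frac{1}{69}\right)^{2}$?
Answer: $\frac{748169}{9522} - \frac{620 i \sqrt{78}}{207} \approx 78.573 - 26.453 i$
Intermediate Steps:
$A{\left(K,H \right)} = -9 + \frac{i \sqrt{78}}{6}$ ($A{\left(K,H \right)} = -9 + \sqrt{- \frac{1}{6} - 2} = -9 + \sqrt{- \frac{13}{6}} = -9 + \frac{i \sqrt{78}}{6}$)
$\left(A{\left(3,7 \right)} + \frac{1}{69}\right)^{2} = \left(\left(-9 + \frac{i \sqrt{78}}{6}\right) + \frac{1}{69}\right)^{2} = \left(- \frac{620}{69} + \frac{i \sqrt{78}}{6}\right)^{2}$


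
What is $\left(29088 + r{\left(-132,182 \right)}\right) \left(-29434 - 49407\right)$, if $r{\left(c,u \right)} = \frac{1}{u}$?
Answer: $- \frac{59626513471}{26} \approx -2.2933 \cdot 10^{9}$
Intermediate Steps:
$\left(29088 + r{\left(-132,182 \right)}\right) \left(-29434 - 49407\right) = \left(29088 + \frac{1}{182}\right) \left(-29434 - 49407\right) = \left(29088 + \frac{1}{182}\right) \left(-78841\right) = \frac{5294017}{182} \left(-78841\right) = - \frac{59626513471}{26}$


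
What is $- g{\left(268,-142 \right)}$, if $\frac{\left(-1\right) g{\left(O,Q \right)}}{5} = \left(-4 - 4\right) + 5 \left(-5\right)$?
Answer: $-165$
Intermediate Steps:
$g{\left(O,Q \right)} = 165$ ($g{\left(O,Q \right)} = - 5 \left(\left(-4 - 4\right) + 5 \left(-5\right)\right) = - 5 \left(-8 - 25\right) = \left(-5\right) \left(-33\right) = 165$)
$- g{\left(268,-142 \right)} = \left(-1\right) 165 = -165$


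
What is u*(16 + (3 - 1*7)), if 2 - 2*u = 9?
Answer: -42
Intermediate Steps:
u = -7/2 (u = 1 - ½*9 = 1 - 9/2 = -7/2 ≈ -3.5000)
u*(16 + (3 - 1*7)) = -7*(16 + (3 - 1*7))/2 = -7*(16 + (3 - 7))/2 = -7*(16 - 4)/2 = -7/2*12 = -42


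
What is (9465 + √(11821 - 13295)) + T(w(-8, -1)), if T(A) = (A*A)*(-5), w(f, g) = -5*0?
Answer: 9465 + I*√1474 ≈ 9465.0 + 38.393*I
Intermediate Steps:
w(f, g) = 0
T(A) = -5*A² (T(A) = A²*(-5) = -5*A²)
(9465 + √(11821 - 13295)) + T(w(-8, -1)) = (9465 + √(11821 - 13295)) - 5*0² = (9465 + √(-1474)) - 5*0 = (9465 + I*√1474) + 0 = 9465 + I*√1474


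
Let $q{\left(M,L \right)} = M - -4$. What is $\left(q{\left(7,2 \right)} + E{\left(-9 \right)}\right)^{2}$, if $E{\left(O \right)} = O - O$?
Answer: $121$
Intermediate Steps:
$E{\left(O \right)} = 0$
$q{\left(M,L \right)} = 4 + M$ ($q{\left(M,L \right)} = M + 4 = 4 + M$)
$\left(q{\left(7,2 \right)} + E{\left(-9 \right)}\right)^{2} = \left(\left(4 + 7\right) + 0\right)^{2} = \left(11 + 0\right)^{2} = 11^{2} = 121$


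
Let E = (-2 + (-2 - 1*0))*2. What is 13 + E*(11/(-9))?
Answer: 205/9 ≈ 22.778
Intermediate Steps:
E = -8 (E = (-2 + (-2 + 0))*2 = (-2 - 2)*2 = -4*2 = -8)
13 + E*(11/(-9)) = 13 - 88/(-9) = 13 - 88*(-1)/9 = 13 - 8*(-11/9) = 13 + 88/9 = 205/9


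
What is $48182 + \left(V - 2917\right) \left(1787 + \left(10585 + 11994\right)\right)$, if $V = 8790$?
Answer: $143149700$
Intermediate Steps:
$48182 + \left(V - 2917\right) \left(1787 + \left(10585 + 11994\right)\right) = 48182 + \left(8790 - 2917\right) \left(1787 + \left(10585 + 11994\right)\right) = 48182 + 5873 \left(1787 + 22579\right) = 48182 + 5873 \cdot 24366 = 48182 + 143101518 = 143149700$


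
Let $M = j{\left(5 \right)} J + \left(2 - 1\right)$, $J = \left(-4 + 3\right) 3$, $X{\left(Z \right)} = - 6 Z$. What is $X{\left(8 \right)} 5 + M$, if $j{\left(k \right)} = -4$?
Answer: $-227$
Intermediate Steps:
$J = -3$ ($J = \left(-1\right) 3 = -3$)
$M = 13$ ($M = \left(-4\right) \left(-3\right) + \left(2 - 1\right) = 12 + 1 = 13$)
$X{\left(8 \right)} 5 + M = \left(-6\right) 8 \cdot 5 + 13 = \left(-48\right) 5 + 13 = -240 + 13 = -227$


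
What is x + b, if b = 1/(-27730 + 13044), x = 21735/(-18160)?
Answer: -31921837/26669776 ≈ -1.1969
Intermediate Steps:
x = -4347/3632 (x = 21735*(-1/18160) = -4347/3632 ≈ -1.1969)
b = -1/14686 (b = 1/(-14686) = -1/14686 ≈ -6.8092e-5)
x + b = -4347/3632 - 1/14686 = -31921837/26669776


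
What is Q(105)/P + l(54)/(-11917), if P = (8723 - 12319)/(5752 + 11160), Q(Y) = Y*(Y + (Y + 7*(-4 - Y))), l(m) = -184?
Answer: 2925609603356/10713383 ≈ 2.7308e+5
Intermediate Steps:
Q(Y) = Y*(-28 - 5*Y) (Q(Y) = Y*(Y + (Y + (-28 - 7*Y))) = Y*(Y + (-28 - 6*Y)) = Y*(-28 - 5*Y))
P = -899/4228 (P = -3596/16912 = -3596*1/16912 = -899/4228 ≈ -0.21263)
Q(105)/P + l(54)/(-11917) = (-1*105*(28 + 5*105))/(-899/4228) - 184/(-11917) = -1*105*(28 + 525)*(-4228/899) - 184*(-1/11917) = -1*105*553*(-4228/899) + 184/11917 = -58065*(-4228/899) + 184/11917 = 245498820/899 + 184/11917 = 2925609603356/10713383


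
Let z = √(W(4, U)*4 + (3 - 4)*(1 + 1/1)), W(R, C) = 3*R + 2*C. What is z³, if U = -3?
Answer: 22*√22 ≈ 103.19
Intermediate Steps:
W(R, C) = 2*C + 3*R
z = √22 (z = √((2*(-3) + 3*4)*4 + (3 - 4)*(1 + 1/1)) = √((-6 + 12)*4 - (1 + 1)) = √(6*4 - 1*2) = √(24 - 2) = √22 ≈ 4.6904)
z³ = (√22)³ = 22*√22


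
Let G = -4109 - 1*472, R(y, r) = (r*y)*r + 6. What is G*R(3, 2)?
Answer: -82458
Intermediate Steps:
R(y, r) = 6 + y*r² (R(y, r) = y*r² + 6 = 6 + y*r²)
G = -4581 (G = -4109 - 472 = -4581)
G*R(3, 2) = -4581*(6 + 3*2²) = -4581*(6 + 3*4) = -4581*(6 + 12) = -4581*18 = -82458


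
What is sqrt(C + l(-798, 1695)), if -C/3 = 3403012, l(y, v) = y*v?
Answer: I*sqrt(11561646) ≈ 3400.2*I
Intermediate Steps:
l(y, v) = v*y
C = -10209036 (C = -3*3403012 = -10209036)
sqrt(C + l(-798, 1695)) = sqrt(-10209036 + 1695*(-798)) = sqrt(-10209036 - 1352610) = sqrt(-11561646) = I*sqrt(11561646)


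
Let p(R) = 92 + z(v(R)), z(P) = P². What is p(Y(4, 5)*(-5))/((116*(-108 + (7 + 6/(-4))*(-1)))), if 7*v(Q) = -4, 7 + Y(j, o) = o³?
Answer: -78/11123 ≈ -0.0070125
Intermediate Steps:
Y(j, o) = -7 + o³
v(Q) = -4/7 (v(Q) = (⅐)*(-4) = -4/7)
p(R) = 4524/49 (p(R) = 92 + (-4/7)² = 92 + 16/49 = 4524/49)
p(Y(4, 5)*(-5))/((116*(-108 + (7 + 6/(-4))*(-1)))) = 4524/(49*((116*(-108 + (7 + 6/(-4))*(-1))))) = 4524/(49*((116*(-108 + (7 + 6*(-¼))*(-1))))) = 4524/(49*((116*(-108 + (7 - 3/2)*(-1))))) = 4524/(49*((116*(-108 + (11/2)*(-1))))) = 4524/(49*((116*(-108 - 11/2)))) = 4524/(49*((116*(-227/2)))) = (4524/49)/(-13166) = (4524/49)*(-1/13166) = -78/11123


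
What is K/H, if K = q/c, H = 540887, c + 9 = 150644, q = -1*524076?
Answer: -524076/81476513245 ≈ -6.4322e-6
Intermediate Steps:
q = -524076
c = 150635 (c = -9 + 150644 = 150635)
K = -524076/150635 ≈ -3.4791
K/H = -524076/150635/540887 = -524076/150635*1/540887 = -524076/81476513245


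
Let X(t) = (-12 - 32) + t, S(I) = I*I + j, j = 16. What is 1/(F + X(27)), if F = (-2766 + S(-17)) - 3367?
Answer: -1/5845 ≈ -0.00017109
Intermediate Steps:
S(I) = 16 + I² (S(I) = I*I + 16 = I² + 16 = 16 + I²)
X(t) = -44 + t
F = -5828 (F = (-2766 + (16 + (-17)²)) - 3367 = (-2766 + (16 + 289)) - 3367 = (-2766 + 305) - 3367 = -2461 - 3367 = -5828)
1/(F + X(27)) = 1/(-5828 + (-44 + 27)) = 1/(-5828 - 17) = 1/(-5845) = -1/5845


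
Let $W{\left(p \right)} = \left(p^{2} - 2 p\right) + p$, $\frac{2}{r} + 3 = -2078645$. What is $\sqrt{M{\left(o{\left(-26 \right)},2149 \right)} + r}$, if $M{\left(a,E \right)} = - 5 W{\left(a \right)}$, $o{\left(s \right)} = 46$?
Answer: $\frac{i \sqrt{2795002950685231}}{519662} \approx 101.73 i$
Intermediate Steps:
$r = - \frac{1}{1039324}$ ($r = \frac{2}{-3 - 2078645} = \frac{2}{-2078648} = 2 \left(- \frac{1}{2078648}\right) = - \frac{1}{1039324} \approx -9.6216 \cdot 10^{-7}$)
$W{\left(p \right)} = p^{2} - p$
$M{\left(a,E \right)} = - 5 a \left(-1 + a\right)$
$\sqrt{M{\left(o{\left(-26 \right)},2149 \right)} + r} = \sqrt{5 \cdot 46 \left(1 - 46\right) - \frac{1}{1039324}} = \sqrt{5 \cdot 46 \left(-45\right) - \frac{1}{1039324}} = \sqrt{-10350 - \frac{1}{1039324}} = \sqrt{- \frac{10757003401}{1039324}} = \frac{i \sqrt{2795002950685231}}{519662}$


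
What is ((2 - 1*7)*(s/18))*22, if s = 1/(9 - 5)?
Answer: -55/36 ≈ -1.5278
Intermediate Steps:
s = 1/4 ≈ 0.25000
((2 - 1*7)*(s/18))*22 = ((2 - 1*7)*((1/4)/18))*22 = ((2 - 7)*((1/4)*(1/18)))*22 = -5*1/72*22 = -5/72*22 = -55/36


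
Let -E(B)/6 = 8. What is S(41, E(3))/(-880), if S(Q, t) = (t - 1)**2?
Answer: -2401/880 ≈ -2.7284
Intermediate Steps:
E(B) = -48 (E(B) = -6*8 = -48)
S(Q, t) = (-1 + t)**2
S(41, E(3))/(-880) = (-1 - 48)**2/(-880) = (-49)**2*(-1/880) = 2401*(-1/880) = -2401/880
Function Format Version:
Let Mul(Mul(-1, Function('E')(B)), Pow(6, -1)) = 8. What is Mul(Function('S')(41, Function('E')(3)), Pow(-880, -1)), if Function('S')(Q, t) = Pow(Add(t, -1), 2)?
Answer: Rational(-2401, 880) ≈ -2.7284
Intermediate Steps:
Function('E')(B) = -48 (Function('E')(B) = Mul(-6, 8) = -48)
Function('S')(Q, t) = Pow(Add(-1, t), 2)
Mul(Function('S')(41, Function('E')(3)), Pow(-880, -1)) = Mul(Pow(Add(-1, -48), 2), Pow(-880, -1)) = Mul(Pow(-49, 2), Rational(-1, 880)) = Mul(2401, Rational(-1, 880)) = Rational(-2401, 880)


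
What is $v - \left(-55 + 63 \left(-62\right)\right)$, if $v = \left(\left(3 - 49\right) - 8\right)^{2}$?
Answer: $6877$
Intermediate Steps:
$v = 2916$ ($v = \left(-46 - 8\right)^{2} = \left(-54\right)^{2} = 2916$)
$v - \left(-55 + 63 \left(-62\right)\right) = 2916 - \left(-55 + 63 \left(-62\right)\right) = 2916 - \left(-55 - 3906\right) = 2916 - -3961 = 2916 + 3961 = 6877$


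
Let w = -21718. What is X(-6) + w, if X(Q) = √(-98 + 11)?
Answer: -21718 + I*√87 ≈ -21718.0 + 9.3274*I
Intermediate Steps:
X(Q) = I*√87 (X(Q) = √(-87) = I*√87)
X(-6) + w = I*√87 - 21718 = -21718 + I*√87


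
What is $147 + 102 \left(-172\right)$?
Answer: $-17397$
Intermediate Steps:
$147 + 102 \left(-172\right) = 147 - 17544 = -17397$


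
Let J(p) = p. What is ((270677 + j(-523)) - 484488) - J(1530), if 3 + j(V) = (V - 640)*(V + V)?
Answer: 1001154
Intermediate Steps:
j(V) = -3 + 2*V*(-640 + V) (j(V) = -3 + (V - 640)*(V + V) = -3 + (-640 + V)*(2*V) = -3 + 2*V*(-640 + V))
((270677 + j(-523)) - 484488) - J(1530) = ((270677 + (-3 - 1280*(-523) + 2*(-523)²)) - 484488) - 1*1530 = ((270677 + (-3 + 669440 + 2*273529)) - 484488) - 1530 = ((270677 + (-3 + 669440 + 547058)) - 484488) - 1530 = ((270677 + 1216495) - 484488) - 1530 = (1487172 - 484488) - 1530 = 1002684 - 1530 = 1001154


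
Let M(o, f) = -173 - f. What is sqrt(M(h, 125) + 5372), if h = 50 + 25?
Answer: sqrt(5074) ≈ 71.232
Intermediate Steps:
h = 75
sqrt(M(h, 125) + 5372) = sqrt((-173 - 1*125) + 5372) = sqrt((-173 - 125) + 5372) = sqrt(-298 + 5372) = sqrt(5074)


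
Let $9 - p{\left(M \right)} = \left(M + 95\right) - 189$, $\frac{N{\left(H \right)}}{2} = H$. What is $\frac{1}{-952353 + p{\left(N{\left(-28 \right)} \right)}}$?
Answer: $- \frac{1}{952194} \approx -1.0502 \cdot 10^{-6}$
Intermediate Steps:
$N{\left(H \right)} = 2 H$
$p{\left(M \right)} = 103 - M$ ($p{\left(M \right)} = 9 - \left(\left(M + 95\right) - 189\right) = 9 - \left(\left(95 + M\right) - 189\right) = 9 - \left(-94 + M\right) = 103 - M$)
$\frac{1}{-952353 + p{\left(N{\left(-28 \right)} \right)}} = \frac{1}{-952353 + \left(103 - 2 \left(-28\right)\right)} = \frac{1}{-952353 + \left(103 - -56\right)} = \frac{1}{-952353 + \left(103 + 56\right)} = \frac{1}{-952353 + 159} = \frac{1}{-952194} = - \frac{1}{952194}$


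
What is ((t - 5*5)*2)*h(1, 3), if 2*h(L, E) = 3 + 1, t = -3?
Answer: -112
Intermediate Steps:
h(L, E) = 2 (h(L, E) = (3 + 1)/2 = (1/2)*4 = 2)
((t - 5*5)*2)*h(1, 3) = ((-3 - 5*5)*2)*2 = ((-3 - 25)*2)*2 = -28*2*2 = -56*2 = -112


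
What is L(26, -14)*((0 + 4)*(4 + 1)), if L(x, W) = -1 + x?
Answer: 500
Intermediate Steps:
L(26, -14)*((0 + 4)*(4 + 1)) = (-1 + 26)*((0 + 4)*(4 + 1)) = 25*(4*5) = 25*20 = 500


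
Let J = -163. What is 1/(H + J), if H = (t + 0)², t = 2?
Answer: -1/159 ≈ -0.0062893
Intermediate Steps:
H = 4 (H = (2 + 0)² = 2² = 4)
1/(H + J) = 1/(4 - 163) = 1/(-159) = -1/159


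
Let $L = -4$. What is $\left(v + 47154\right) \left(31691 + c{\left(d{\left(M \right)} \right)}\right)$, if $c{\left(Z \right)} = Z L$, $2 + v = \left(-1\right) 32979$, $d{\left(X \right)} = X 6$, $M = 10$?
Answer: $445755023$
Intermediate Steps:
$d{\left(X \right)} = 6 X$
$v = -32981$ ($v = -2 - 32979 = -32981$)
$c{\left(Z \right)} = - 4 Z$ ($c{\left(Z \right)} = Z \left(-4\right) = - 4 Z$)
$\left(v + 47154\right) \left(31691 + c{\left(d{\left(M \right)} \right)}\right) = \left(-32981 + 47154\right) \left(31691 - 4 \cdot 6 \cdot 10\right) = 14173 \left(31691 - 240\right) = 14173 \cdot 31451 = 445755023$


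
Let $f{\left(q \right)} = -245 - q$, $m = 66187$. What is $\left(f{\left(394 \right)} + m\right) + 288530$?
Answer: $354078$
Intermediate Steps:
$\left(f{\left(394 \right)} + m\right) + 288530 = \left(\left(-245 - 394\right) + 66187\right) + 288530 = \left(-639 + 66187\right) + 288530 = 65548 + 288530 = 354078$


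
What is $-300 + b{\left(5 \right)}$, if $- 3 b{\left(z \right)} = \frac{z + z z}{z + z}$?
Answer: $-301$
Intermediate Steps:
$b{\left(z \right)} = - \frac{z + z^{2}}{6 z}$ ($b{\left(z \right)} = - \frac{\left(z + z z\right) \frac{1}{z + z}}{3} = - \frac{\left(z + z^{2}\right) \frac{1}{2 z}}{3} = - \frac{\frac{1}{2} \frac{1}{z} \left(z + z^{2}\right)}{3} = - \frac{z + z^{2}}{6 z}$)
$-300 + b{\left(5 \right)} = -300 - 1 = -301$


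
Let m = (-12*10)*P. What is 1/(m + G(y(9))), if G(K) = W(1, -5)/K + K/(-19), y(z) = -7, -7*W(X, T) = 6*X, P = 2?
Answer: -931/222983 ≈ -0.0041752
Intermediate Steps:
W(X, T) = -6*X/7
m = -240 (m = -12*10*2 = -120*2 = -240)
G(K) = -6/(7*K) - K/19 (G(K) = (-6/7*1)/K + K/(-19) = -6/(7*K) + K*(-1/19) = -6/(7*K) - K/19)
1/(m + G(y(9))) = 1/(-240 + (-6/7/(-7) - 1/19*(-7))) = 1/(-240 + (-6/7*(-⅐) + 7/19)) = 1/(-240 + (6/49 + 7/19)) = 1/(-240 + 457/931) = 1/(-222983/931) = -931/222983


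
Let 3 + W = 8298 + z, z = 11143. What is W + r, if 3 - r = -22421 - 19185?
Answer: 61047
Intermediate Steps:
W = 19438 (W = -3 + (8298 + 11143) = -3 + 19441 = 19438)
r = 41609 (r = 3 - (-22421 - 19185) = 3 - 1*(-41606) = 3 + 41606 = 41609)
W + r = 19438 + 41609 = 61047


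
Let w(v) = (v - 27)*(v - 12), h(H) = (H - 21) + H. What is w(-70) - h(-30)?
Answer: 8035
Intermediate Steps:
h(H) = -21 + 2*H (h(H) = (-21 + H) + H = -21 + 2*H)
w(v) = (-27 + v)*(-12 + v)
w(-70) - h(-30) = (324 + (-70)² - 39*(-70)) - (-21 + 2*(-30)) = (324 + 4900 + 2730) - (-21 - 60) = 7954 - 1*(-81) = 7954 + 81 = 8035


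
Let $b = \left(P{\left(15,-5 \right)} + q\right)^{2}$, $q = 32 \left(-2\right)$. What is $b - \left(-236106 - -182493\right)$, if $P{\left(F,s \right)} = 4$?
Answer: $57213$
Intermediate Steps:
$q = -64$
$b = 3600$ ($b = \left(4 - 64\right)^{2} = \left(-60\right)^{2} = 3600$)
$b - \left(-236106 - -182493\right) = 3600 - \left(-236106 - -182493\right) = 3600 - \left(-236106 + 182493\right) = 3600 - -53613 = 3600 + 53613 = 57213$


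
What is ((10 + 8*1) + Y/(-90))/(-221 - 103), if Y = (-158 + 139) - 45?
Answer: -421/7290 ≈ -0.057750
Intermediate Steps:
Y = -64 (Y = -19 - 45 = -64)
((10 + 8*1) + Y/(-90))/(-221 - 103) = ((10 + 8*1) - 64/(-90))/(-221 - 103) = ((10 + 8) - 64*(-1/90))/(-324) = (18 + 32/45)*(-1/324) = (842/45)*(-1/324) = -421/7290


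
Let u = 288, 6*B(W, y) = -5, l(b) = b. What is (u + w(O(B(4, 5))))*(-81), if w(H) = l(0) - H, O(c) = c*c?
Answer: -93087/4 ≈ -23272.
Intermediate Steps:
B(W, y) = -5/6 (B(W, y) = (1/6)*(-5) = -5/6)
O(c) = c**2
w(H) = -H (w(H) = 0 - H = -H)
(u + w(O(B(4, 5))))*(-81) = (288 - (-5/6)**2)*(-81) = (288 - 1*25/36)*(-81) = (288 - 25/36)*(-81) = (10343/36)*(-81) = -93087/4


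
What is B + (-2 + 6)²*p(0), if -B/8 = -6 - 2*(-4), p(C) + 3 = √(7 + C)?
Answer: -64 + 16*√7 ≈ -21.668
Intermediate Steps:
p(C) = -3 + √(7 + C)
B = -16 (B = -8*(-6 - 2*(-4)) = -8*(-6 + 8) = -8*2 = -16)
B + (-2 + 6)²*p(0) = -16 + (-2 + 6)²*(-3 + √(7 + 0)) = -16 + 4²*(-3 + √7) = -16 + 16*(-3 + √7) = -16 + (-48 + 16*√7) = -64 + 16*√7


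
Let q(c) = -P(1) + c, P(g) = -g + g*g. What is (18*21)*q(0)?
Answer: 0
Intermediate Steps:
P(g) = g² - g (P(g) = -g + g² = g² - g)
q(c) = c (q(c) = -(-1 + 1) + c = -0 + c = -1*0 + c = 0 + c = c)
(18*21)*q(0) = (18*21)*0 = 378*0 = 0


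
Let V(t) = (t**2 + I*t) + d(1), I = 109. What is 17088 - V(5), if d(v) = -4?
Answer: 16522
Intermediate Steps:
V(t) = -4 + t**2 + 109*t (V(t) = (t**2 + 109*t) - 4 = -4 + t**2 + 109*t)
17088 - V(5) = 17088 - (-4 + 5**2 + 109*5) = 17088 - (-4 + 25 + 545) = 17088 - 1*566 = 17088 - 566 = 16522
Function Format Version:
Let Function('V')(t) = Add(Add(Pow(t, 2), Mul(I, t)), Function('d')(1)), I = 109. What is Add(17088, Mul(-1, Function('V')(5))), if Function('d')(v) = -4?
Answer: 16522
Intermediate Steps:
Function('V')(t) = Add(-4, Pow(t, 2), Mul(109, t)) (Function('V')(t) = Add(Add(Pow(t, 2), Mul(109, t)), -4) = Add(-4, Pow(t, 2), Mul(109, t)))
Add(17088, Mul(-1, Function('V')(5))) = Add(17088, Mul(-1, Add(-4, Pow(5, 2), Mul(109, 5)))) = Add(17088, Mul(-1, Add(-4, 25, 545))) = Add(17088, Mul(-1, 566)) = Add(17088, -566) = 16522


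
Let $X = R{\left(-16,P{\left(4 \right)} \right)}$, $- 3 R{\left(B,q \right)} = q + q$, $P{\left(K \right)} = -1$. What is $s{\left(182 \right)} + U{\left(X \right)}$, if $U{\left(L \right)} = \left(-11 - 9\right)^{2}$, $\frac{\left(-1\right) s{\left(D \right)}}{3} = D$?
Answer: $-146$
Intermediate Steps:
$s{\left(D \right)} = - 3 D$
$R{\left(B,q \right)} = - \frac{2 q}{3}$ ($R{\left(B,q \right)} = - \frac{q + q}{3} = - \frac{2 q}{3}$)
$X = \frac{2}{3}$ ($X = \left(- \frac{2}{3}\right) \left(-1\right) = \frac{2}{3} \approx 0.66667$)
$U{\left(L \right)} = 400$ ($U{\left(L \right)} = \left(-20\right)^{2} = 400$)
$s{\left(182 \right)} + U{\left(X \right)} = \left(-3\right) 182 + 400 = -546 + 400 = -146$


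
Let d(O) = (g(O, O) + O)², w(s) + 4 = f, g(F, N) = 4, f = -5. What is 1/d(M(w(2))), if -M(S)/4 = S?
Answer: 1/1600 ≈ 0.00062500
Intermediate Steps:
w(s) = -9 (w(s) = -4 - 5 = -9)
M(S) = -4*S
d(O) = (4 + O)²
1/d(M(w(2))) = 1/((4 - 4*(-9))²) = 1/((4 + 36)²) = 1/(40²) = 1/1600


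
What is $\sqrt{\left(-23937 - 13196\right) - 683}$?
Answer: $2 i \sqrt{9454} \approx 194.46 i$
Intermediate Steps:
$\sqrt{\left(-23937 - 13196\right) - 683} = \sqrt{-37133 - 683} = \sqrt{-37816} = 2 i \sqrt{9454}$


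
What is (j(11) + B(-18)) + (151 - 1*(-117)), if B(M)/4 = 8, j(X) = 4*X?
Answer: 344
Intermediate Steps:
B(M) = 32 (B(M) = 4*8 = 32)
(j(11) + B(-18)) + (151 - 1*(-117)) = (4*11 + 32) + (151 - 1*(-117)) = (44 + 32) + (151 + 117) = 76 + 268 = 344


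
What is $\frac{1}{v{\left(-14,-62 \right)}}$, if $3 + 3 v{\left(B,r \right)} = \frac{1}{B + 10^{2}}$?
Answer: $- \frac{258}{257} \approx -1.0039$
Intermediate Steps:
$v{\left(B,r \right)} = -1 + \frac{1}{3 \left(100 + B\right)}$ ($v{\left(B,r \right)} = -1 + \frac{1}{3 \left(B + 10^{2}\right)} = -1 + \frac{1}{3 \left(B + 100\right)} = -1 + \frac{1}{3 \left(100 + B\right)}$)
$\frac{1}{v{\left(-14,-62 \right)}} = \frac{1}{\frac{1}{100 - 14} \left(- \frac{299}{3} - -14\right)} = \frac{1}{\frac{1}{86} \left(- \frac{299}{3} + 14\right)} = \frac{1}{\frac{1}{86} \left(- \frac{257}{3}\right)} = \frac{1}{- \frac{257}{258}} = - \frac{258}{257}$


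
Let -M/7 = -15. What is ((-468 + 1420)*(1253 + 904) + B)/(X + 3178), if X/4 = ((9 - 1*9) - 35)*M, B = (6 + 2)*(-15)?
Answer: -1026672/5761 ≈ -178.21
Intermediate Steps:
M = 105 (M = -7*(-15) = 105)
B = -120 (B = 8*(-15) = -120)
X = -14700 (X = 4*(((9 - 1*9) - 35)*105) = 4*(((9 - 9) - 35)*105) = 4*((0 - 35)*105) = 4*(-35*105) = 4*(-3675) = -14700)
((-468 + 1420)*(1253 + 904) + B)/(X + 3178) = ((-468 + 1420)*(1253 + 904) - 120)/(-14700 + 3178) = (952*2157 - 120)/(-11522) = (2053464 - 120)*(-1/11522) = 2053344*(-1/11522) = -1026672/5761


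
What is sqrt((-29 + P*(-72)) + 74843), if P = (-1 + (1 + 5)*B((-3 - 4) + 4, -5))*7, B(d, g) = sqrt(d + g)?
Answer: sqrt(75318 - 6048*I*sqrt(2)) ≈ 274.88 - 15.558*I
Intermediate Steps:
P = -7 + 84*I*sqrt(2) (P = (-1 + (1 + 5)*sqrt(((-3 - 4) + 4) - 5))*7 = (-1 + 6*sqrt((-7 + 4) - 5))*7 = (-1 + 6*sqrt(-3 - 5))*7 = (-1 + 6*sqrt(-8))*7 = (-1 + 6*(2*I*sqrt(2)))*7 = (-1 + 12*I*sqrt(2))*7 = -7 + 84*I*sqrt(2) ≈ -7.0 + 118.79*I)
sqrt((-29 + P*(-72)) + 74843) = sqrt((-29 + (-7 + 84*I*sqrt(2))*(-72)) + 74843) = sqrt((-29 + (504 - 6048*I*sqrt(2))) + 74843) = sqrt((475 - 6048*I*sqrt(2)) + 74843) = sqrt(75318 - 6048*I*sqrt(2))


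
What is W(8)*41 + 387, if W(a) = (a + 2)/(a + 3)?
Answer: 4667/11 ≈ 424.27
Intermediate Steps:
W(a) = (2 + a)/(3 + a)
W(8)*41 + 387 = ((2 + 8)/(3 + 8))*41 + 387 = (10/11)*41 + 387 = 410/11 + 387 = 4667/11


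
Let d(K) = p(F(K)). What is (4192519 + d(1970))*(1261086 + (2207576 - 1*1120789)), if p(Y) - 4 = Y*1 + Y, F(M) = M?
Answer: 9852762173199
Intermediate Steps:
p(Y) = 4 + 2*Y (p(Y) = 4 + (Y*1 + Y) = 4 + (Y + Y) = 4 + 2*Y)
d(K) = 4 + 2*K
(4192519 + d(1970))*(1261086 + (2207576 - 1*1120789)) = (4192519 + (4 + 2*1970))*(1261086 + (2207576 - 1*1120789)) = (4192519 + (4 + 3940))*(1261086 + (2207576 - 1120789)) = (4192519 + 3944)*(1261086 + 1086787) = 4196463*2347873 = 9852762173199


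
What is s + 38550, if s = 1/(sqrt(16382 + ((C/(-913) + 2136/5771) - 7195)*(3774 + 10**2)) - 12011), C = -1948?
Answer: (463024049*sqrt(5268923) - 154200*I*sqrt(9170345926055))/(12011*sqrt(5268923) - 4*I*sqrt(9170345926055)) ≈ 38550.0 - 3.0518e-5*I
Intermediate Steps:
s = 1/(-12011 + 4*I*sqrt(48317846567747488765)/5268923) (s = 1/(sqrt(16382 + ((-1948/(-913) + 2136/5771) - 7195)*(3774 + 10**2)) - 12011) = 1/(sqrt(16382 + ((-1948*(-1/913) + 2136*(1/5771)) - 7195)*(3774 + 100)) - 12011) = 1/(sqrt(16382 + ((1948/913 + 2136/5771) - 7195)*3874) - 12011) = 1/(sqrt(16382 + (13192076/5268923 - 7195)*3874) - 12011) = 1/(sqrt(16382 - 37896708909/5268923*3874) - 12011) = 1/(sqrt(16382 - 146811850313466/5268923) - 12011) = 1/(sqrt(-146725534816880/5268923) - 12011) = 1/(4*I*sqrt(48317846567747488765)/5268923 - 12011) = 1/(-12011 + 4*I*sqrt(48317846567747488765)/5268923) ≈ -6.9786e-5 - 3.0661e-5*I)
s + 38550 = -sqrt(5268923)/(12011*sqrt(5268923) - 4*I*sqrt(9170345926055)) + 38550 = 38550 - sqrt(5268923)/(12011*sqrt(5268923) - 4*I*sqrt(9170345926055))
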